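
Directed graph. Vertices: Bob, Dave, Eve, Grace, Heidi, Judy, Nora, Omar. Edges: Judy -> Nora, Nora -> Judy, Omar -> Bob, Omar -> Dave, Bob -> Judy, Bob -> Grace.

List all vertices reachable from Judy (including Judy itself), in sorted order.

Judy, Nora

Start at Judy.
Its neighbours: Nora.
Nothing further is reachable.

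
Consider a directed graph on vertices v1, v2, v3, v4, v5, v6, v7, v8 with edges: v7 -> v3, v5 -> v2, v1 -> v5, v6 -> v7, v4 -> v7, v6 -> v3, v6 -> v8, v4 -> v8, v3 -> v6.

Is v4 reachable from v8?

v8 has no outgoing edges, so nothing is reachable from it.

No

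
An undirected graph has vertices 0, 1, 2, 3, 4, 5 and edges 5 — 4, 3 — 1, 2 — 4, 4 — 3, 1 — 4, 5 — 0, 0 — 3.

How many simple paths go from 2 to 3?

3

2–4–1–3
2–4–3
2–4–5–0–3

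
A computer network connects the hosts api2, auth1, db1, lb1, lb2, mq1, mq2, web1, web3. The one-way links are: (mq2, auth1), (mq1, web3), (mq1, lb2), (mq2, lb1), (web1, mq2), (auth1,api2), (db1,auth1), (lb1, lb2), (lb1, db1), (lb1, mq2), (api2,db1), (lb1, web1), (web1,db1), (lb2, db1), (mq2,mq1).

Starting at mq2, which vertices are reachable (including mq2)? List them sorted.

api2, auth1, db1, lb1, lb2, mq1, mq2, web1, web3

Start at mq2.
Its neighbours: auth1, lb1, mq1.
Then their neighbours: api2, db1, lb2, web1, web3.
Every vertex is now reached.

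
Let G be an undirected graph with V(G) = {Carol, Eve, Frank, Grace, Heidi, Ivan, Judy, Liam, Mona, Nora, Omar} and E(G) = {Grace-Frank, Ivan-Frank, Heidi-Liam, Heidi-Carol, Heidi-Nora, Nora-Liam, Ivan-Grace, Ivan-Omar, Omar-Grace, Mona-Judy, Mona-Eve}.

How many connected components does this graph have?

From Carol: component {Carol, Heidi, Liam, Nora}.
From Eve: component {Eve, Judy, Mona}.
From Frank: component {Frank, Grace, Ivan, Omar}.
That's 3 components.

3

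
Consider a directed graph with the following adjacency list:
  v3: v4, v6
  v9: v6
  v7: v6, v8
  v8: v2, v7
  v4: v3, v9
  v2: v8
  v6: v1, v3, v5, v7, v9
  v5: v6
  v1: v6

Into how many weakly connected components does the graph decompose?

1

From v1: component {v1, v2, v3, v4, v5, v6, v7, v8, v9}.
That's 1 component.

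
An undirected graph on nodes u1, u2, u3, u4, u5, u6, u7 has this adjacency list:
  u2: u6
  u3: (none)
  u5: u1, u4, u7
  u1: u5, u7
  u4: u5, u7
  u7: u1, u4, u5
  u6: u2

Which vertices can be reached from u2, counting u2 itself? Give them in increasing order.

Start at u2.
Its neighbours: u6.
Nothing further is reachable.

u2, u6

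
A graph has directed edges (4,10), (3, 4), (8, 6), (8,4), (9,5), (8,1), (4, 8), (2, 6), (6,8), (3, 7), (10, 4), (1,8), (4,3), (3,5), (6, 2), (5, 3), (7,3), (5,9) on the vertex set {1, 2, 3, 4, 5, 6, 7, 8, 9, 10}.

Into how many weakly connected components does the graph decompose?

1

From 1: component {1, 2, 3, 4, 5, 6, 7, 8, 9, 10}.
That's 1 component.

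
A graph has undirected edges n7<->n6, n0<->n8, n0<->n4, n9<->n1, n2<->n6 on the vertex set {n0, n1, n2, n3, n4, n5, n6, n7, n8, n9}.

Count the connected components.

5

From n0: component {n0, n4, n8}.
From n1: component {n1, n9}.
From n2: component {n2, n6, n7}.
From n3: component {n3}.
From n5: component {n5}.
That's 5 components.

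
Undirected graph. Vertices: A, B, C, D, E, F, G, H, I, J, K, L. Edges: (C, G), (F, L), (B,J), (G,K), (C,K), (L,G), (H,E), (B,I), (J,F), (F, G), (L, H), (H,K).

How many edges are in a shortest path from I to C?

Distance 0: I.
Distance 1: B.
Distance 2: J.
Distance 3: F.
Distance 4: G, L.
Distance 5: C, H, K — contains C.

5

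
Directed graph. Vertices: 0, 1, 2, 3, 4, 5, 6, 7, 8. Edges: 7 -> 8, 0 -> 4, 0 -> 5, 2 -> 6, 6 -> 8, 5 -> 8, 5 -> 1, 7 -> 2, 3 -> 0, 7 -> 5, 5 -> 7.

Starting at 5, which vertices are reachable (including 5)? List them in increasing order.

Start at 5.
Its neighbours: 1, 7, 8.
Then their neighbours: 2.
Then next layer: 6.
Nothing further is reachable.

1, 2, 5, 6, 7, 8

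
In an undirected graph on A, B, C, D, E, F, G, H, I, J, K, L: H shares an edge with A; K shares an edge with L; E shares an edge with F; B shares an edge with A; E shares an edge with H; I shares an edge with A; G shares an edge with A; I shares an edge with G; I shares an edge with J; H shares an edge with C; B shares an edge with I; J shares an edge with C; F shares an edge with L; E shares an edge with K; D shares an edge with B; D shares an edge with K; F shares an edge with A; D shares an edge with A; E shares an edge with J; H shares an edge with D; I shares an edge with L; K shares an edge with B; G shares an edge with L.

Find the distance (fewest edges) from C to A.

2

Distance 0: C.
Distance 1: H, J.
Distance 2: A, D, E, I — contains A.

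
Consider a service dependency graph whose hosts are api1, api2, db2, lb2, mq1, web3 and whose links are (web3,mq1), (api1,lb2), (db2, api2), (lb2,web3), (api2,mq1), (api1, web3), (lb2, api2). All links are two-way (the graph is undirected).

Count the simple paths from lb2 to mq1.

lb2–api1–web3–mq1
lb2–api2–mq1
lb2–web3–mq1

3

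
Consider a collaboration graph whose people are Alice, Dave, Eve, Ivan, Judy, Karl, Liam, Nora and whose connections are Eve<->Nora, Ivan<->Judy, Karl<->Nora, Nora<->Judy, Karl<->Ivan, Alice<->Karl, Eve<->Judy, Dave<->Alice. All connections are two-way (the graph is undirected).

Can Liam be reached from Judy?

No

Explore from Judy.
Distance 1: reach Eve, Ivan, Nora.
Distance 2: reach Karl.
Distance 3: reach Alice.
Distance 4: reach Dave.
The search is exhausted without reaching Liam; it lies in a different component.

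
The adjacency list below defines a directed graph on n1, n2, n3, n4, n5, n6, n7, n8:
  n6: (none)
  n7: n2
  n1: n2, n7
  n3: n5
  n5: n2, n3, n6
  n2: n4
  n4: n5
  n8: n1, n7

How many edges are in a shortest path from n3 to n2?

Distance 0: n3.
Distance 1: n5.
Distance 2: n2, n6 — contains n2.

2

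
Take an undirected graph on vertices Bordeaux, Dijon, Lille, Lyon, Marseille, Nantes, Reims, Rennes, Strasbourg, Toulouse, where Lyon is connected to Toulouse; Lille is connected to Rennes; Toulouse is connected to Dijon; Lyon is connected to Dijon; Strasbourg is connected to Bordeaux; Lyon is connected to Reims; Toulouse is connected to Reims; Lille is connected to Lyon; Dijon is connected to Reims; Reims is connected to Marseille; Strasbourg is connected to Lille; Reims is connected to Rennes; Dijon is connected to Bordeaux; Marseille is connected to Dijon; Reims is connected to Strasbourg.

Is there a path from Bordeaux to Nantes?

Explore from Bordeaux.
Distance 1: reach Dijon, Strasbourg.
Distance 2: reach Lille, Lyon, Marseille, Reims, Toulouse.
Distance 3: reach Rennes.
The search is exhausted without reaching Nantes; it lies in a different component.

No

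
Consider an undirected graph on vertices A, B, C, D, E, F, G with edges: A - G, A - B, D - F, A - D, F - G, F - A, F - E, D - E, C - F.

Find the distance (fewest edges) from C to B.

3

Distance 0: C.
Distance 1: F.
Distance 2: A, D, E, G.
Distance 3: B — contains B.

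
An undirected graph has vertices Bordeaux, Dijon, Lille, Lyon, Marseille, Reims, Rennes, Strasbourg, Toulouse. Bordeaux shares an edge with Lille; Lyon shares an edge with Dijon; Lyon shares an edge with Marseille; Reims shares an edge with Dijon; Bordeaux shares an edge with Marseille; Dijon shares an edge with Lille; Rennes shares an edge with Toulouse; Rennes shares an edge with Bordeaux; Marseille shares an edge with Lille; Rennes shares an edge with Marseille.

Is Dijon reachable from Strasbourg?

Strasbourg has no edges, so nothing is reachable from it.

No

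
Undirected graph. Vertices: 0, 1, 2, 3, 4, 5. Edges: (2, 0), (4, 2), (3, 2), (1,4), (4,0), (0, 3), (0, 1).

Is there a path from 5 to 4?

5 has no edges, so nothing is reachable from it.

No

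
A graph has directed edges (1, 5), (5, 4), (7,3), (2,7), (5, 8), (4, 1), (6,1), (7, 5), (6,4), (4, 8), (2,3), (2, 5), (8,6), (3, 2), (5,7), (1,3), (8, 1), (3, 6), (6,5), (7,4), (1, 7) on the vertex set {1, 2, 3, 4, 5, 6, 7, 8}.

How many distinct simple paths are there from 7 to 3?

7→3
7→4→1→3
7→4→8→1→3
7→4→8→6→1→3
7→5→4→1→3
7→5→4→8→1→3
7→5→4→8→6→1→3
7→5→8→1→3
7→5→8→6→1→3
7→5→8→6→4→1→3

10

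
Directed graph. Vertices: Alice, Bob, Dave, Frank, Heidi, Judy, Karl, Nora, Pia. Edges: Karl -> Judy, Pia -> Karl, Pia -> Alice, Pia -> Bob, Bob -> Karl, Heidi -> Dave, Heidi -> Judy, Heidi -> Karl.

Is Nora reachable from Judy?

Judy has no outgoing edges, so nothing is reachable from it.

No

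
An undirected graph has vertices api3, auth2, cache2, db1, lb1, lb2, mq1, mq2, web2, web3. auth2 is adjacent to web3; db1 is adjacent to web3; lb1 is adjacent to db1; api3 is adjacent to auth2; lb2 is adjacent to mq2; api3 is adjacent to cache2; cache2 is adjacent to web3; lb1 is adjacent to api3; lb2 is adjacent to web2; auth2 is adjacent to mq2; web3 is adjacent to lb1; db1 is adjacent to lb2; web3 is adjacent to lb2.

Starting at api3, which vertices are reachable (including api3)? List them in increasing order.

api3, auth2, cache2, db1, lb1, lb2, mq2, web2, web3

Start at api3.
Its neighbours: auth2, cache2, lb1.
Then their neighbours: db1, mq2, web3.
Then next layer: lb2.
Then next layer: web2.
Nothing further is reachable.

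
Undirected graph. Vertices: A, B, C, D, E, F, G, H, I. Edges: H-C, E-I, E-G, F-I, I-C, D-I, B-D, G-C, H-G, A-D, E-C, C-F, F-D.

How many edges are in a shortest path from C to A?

3

Distance 0: C.
Distance 1: E, F, G, H, I.
Distance 2: D.
Distance 3: A, B — contains A.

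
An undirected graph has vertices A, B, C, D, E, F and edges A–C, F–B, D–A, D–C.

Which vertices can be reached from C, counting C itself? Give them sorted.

Start at C.
Its neighbours: A, D.
Nothing further is reachable.

A, C, D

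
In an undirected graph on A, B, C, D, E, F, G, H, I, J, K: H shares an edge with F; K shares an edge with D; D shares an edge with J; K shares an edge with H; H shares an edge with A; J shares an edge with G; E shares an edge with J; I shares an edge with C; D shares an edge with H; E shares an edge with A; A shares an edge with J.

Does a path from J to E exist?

Yes

Explore from J.
Distance 1: reach A, D, E, G.
Found E.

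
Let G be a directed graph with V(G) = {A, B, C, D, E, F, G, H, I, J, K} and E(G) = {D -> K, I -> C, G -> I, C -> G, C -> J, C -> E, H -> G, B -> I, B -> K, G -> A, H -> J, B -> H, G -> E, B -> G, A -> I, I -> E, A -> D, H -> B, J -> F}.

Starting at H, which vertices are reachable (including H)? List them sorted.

A, B, C, D, E, F, G, H, I, J, K

Start at H.
Its neighbours: B, G, J.
Then their neighbours: A, E, F, I, K.
Then next layer: C, D.
Every vertex is now reached.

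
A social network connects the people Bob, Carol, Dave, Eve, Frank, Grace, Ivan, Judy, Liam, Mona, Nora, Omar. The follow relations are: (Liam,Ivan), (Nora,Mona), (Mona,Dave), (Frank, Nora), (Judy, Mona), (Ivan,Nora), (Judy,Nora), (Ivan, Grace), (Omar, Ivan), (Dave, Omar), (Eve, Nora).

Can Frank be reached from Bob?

No

Bob has no outgoing edges, so nothing is reachable from it.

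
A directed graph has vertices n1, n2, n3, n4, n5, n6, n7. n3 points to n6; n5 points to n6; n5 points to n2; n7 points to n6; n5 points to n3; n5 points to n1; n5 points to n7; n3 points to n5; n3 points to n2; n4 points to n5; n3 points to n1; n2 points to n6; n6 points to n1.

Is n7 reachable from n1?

n1 has no outgoing edges, so nothing is reachable from it.

No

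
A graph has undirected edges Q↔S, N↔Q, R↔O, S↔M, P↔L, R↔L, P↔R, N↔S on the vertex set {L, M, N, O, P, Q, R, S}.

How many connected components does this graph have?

2

From L: component {L, O, P, R}.
From M: component {M, N, Q, S}.
That's 2 components.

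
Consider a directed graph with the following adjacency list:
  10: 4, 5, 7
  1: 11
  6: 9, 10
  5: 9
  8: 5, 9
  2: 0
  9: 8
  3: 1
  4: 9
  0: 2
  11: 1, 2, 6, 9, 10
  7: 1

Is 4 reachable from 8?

Explore from 8.
Distance 1: reach 5, 9.
The search from 8 is exhausted; no directed path reaches 4.

No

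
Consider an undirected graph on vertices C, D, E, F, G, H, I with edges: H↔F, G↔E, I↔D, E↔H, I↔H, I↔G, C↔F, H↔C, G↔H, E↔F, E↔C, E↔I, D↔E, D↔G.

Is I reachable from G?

Explore from G.
Distance 1: reach D, E, H, I.
Found I.

Yes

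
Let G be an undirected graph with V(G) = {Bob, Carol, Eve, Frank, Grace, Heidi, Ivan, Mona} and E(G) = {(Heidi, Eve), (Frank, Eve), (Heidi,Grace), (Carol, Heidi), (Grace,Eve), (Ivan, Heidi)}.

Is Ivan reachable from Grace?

Explore from Grace.
Distance 1: reach Eve, Heidi.
Distance 2: reach Carol, Frank, Ivan.
Found Ivan.

Yes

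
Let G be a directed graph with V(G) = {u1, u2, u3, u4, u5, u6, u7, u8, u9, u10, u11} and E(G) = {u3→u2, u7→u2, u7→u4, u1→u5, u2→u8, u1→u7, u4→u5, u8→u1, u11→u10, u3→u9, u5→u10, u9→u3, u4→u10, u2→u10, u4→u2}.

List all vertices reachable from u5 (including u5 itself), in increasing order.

Start at u5.
Its neighbours: u10.
Nothing further is reachable.

u5, u10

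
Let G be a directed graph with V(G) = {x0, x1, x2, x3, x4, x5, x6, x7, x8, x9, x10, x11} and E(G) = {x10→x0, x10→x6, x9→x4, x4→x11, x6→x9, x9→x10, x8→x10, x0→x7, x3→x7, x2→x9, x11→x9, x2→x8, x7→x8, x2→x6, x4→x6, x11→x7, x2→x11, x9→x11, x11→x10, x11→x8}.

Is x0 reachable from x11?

Yes

Explore from x11.
Distance 1: reach x7, x8, x9, x10.
Distance 2: reach x0, x4, x6.
Found x0.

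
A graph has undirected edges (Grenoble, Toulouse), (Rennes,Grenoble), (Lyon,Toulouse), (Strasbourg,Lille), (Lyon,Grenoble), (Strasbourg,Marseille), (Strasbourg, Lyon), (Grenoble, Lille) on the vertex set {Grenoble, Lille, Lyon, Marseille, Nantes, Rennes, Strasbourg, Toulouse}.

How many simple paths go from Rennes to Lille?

3

Rennes–Grenoble–Lille
Rennes–Grenoble–Lyon–Strasbourg–Lille
Rennes–Grenoble–Toulouse–Lyon–Strasbourg–Lille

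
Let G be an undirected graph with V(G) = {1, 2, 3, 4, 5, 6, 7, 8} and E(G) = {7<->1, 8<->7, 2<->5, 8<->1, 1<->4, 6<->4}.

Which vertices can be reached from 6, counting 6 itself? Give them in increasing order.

1, 4, 6, 7, 8

Start at 6.
Its neighbours: 4.
Then their neighbours: 1.
Then next layer: 7, 8.
Nothing further is reachable.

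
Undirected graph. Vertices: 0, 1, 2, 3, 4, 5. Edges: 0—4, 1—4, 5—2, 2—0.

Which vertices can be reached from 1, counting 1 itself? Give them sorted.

0, 1, 2, 4, 5

Start at 1.
Its neighbours: 4.
Then their neighbours: 0.
Then next layer: 2.
Then next layer: 5.
Nothing further is reachable.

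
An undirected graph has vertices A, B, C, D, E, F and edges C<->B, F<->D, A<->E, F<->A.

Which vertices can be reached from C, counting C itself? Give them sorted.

Start at C.
Its neighbours: B.
Nothing further is reachable.

B, C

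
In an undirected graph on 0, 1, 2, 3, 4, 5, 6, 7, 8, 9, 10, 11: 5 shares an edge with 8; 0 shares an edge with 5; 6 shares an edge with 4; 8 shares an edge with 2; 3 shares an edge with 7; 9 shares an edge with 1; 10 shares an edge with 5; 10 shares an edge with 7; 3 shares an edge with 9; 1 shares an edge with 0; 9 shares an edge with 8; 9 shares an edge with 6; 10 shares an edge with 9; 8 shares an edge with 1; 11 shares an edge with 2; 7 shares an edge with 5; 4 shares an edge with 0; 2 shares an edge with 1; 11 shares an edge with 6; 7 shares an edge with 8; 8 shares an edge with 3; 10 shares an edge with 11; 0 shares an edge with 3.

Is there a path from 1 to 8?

Yes

Explore from 1.
Distance 1: reach 0, 2, 8, 9.
Found 8.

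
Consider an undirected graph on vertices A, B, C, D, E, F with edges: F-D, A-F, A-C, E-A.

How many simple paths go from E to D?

E–A–F–D

1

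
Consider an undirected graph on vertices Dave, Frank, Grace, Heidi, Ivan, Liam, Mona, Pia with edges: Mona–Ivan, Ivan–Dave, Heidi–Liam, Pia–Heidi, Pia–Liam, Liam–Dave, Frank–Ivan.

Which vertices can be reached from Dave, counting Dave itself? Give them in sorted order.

Start at Dave.
Its neighbours: Ivan, Liam.
Then their neighbours: Frank, Heidi, Mona, Pia.
Nothing further is reachable.

Dave, Frank, Heidi, Ivan, Liam, Mona, Pia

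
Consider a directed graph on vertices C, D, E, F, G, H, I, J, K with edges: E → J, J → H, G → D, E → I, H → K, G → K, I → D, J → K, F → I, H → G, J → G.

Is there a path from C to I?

No

C has no outgoing edges, so nothing is reachable from it.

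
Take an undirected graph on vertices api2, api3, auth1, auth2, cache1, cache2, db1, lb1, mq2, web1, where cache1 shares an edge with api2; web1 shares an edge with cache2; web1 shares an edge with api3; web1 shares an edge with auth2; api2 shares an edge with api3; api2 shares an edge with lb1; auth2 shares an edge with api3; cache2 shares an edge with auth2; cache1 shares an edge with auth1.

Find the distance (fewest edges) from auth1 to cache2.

Distance 0: auth1.
Distance 1: cache1.
Distance 2: api2.
Distance 3: api3, lb1.
Distance 4: auth2, web1.
Distance 5: cache2 — contains cache2.

5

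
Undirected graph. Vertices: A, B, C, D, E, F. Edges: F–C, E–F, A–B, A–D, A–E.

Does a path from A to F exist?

Explore from A.
Distance 1: reach B, D, E.
Distance 2: reach F.
Found F.

Yes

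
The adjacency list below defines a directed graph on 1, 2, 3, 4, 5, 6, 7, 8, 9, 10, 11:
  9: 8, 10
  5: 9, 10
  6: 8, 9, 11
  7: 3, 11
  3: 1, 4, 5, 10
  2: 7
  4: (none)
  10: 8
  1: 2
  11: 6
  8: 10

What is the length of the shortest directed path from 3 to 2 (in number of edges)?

Distance 0: 3.
Distance 1: 1, 4, 5, 10.
Distance 2: 2, 8, 9 — contains 2.

2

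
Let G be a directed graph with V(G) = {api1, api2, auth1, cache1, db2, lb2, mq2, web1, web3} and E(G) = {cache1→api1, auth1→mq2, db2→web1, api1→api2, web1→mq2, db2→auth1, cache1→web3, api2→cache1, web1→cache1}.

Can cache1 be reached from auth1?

No

Explore from auth1.
Distance 1: reach mq2.
The search from auth1 is exhausted; no directed path reaches cache1.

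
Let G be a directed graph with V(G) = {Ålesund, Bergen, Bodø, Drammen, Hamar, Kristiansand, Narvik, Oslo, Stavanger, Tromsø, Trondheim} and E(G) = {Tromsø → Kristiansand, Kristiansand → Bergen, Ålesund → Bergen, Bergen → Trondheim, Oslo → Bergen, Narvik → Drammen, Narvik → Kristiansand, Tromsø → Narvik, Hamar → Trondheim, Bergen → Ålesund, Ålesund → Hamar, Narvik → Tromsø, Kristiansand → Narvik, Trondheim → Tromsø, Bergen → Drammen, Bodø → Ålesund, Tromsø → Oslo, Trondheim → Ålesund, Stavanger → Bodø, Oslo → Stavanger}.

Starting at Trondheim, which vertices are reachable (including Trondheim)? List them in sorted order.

Ålesund, Bergen, Bodø, Drammen, Hamar, Kristiansand, Narvik, Oslo, Stavanger, Tromsø, Trondheim

Start at Trondheim.
Its neighbours: Ålesund, Tromsø.
Then their neighbours: Bergen, Hamar, Kristiansand, Narvik, Oslo.
Then next layer: Drammen, Stavanger.
Then next layer: Bodø.
Every vertex is now reached.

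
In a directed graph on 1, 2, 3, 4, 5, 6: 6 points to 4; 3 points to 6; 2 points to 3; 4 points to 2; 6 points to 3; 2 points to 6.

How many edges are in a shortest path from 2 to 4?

Distance 0: 2.
Distance 1: 3, 6.
Distance 2: 4 — contains 4.

2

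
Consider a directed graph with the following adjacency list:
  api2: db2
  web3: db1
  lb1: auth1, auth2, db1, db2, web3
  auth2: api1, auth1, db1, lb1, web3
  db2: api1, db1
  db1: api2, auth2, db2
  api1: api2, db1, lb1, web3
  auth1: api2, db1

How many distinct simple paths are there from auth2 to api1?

16

auth2→api1
auth2→auth1→api2→db2→api1
auth2→auth1→db1→api2→db2→api1
auth2→auth1→db1→db2→api1
auth2→db1→api2→db2→api1
auth2→db1→db2→api1
auth2→lb1→auth1→api2→db2→api1
auth2→lb1→auth1→db1→api2→db2→api1
... and 8 more.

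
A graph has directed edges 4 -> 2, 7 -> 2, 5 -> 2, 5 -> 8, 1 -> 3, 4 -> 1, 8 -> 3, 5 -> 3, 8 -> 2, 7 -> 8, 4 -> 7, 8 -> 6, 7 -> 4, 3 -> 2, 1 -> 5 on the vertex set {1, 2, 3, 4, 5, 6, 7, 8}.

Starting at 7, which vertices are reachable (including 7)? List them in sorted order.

Start at 7.
Its neighbours: 2, 4, 8.
Then their neighbours: 1, 3, 6.
Then next layer: 5.
Every vertex is now reached.

1, 2, 3, 4, 5, 6, 7, 8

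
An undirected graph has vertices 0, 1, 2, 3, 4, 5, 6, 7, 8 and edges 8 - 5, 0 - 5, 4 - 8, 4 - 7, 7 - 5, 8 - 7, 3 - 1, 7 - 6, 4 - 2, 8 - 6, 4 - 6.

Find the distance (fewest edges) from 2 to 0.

4

Distance 0: 2.
Distance 1: 4.
Distance 2: 6, 7, 8.
Distance 3: 5.
Distance 4: 0 — contains 0.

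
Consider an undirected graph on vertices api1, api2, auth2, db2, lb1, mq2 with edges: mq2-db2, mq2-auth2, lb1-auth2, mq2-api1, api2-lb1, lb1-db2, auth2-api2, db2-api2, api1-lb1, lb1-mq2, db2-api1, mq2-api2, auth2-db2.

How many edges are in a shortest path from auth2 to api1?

2

Distance 0: auth2.
Distance 1: api2, db2, lb1, mq2.
Distance 2: api1 — contains api1.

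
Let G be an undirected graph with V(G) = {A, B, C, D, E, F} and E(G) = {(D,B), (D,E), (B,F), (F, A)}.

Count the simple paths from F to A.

1

F–A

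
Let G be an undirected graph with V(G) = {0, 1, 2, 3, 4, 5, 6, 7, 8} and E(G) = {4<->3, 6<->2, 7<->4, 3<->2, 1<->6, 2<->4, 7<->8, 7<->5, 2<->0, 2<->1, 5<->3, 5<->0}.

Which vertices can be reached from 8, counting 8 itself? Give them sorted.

0, 1, 2, 3, 4, 5, 6, 7, 8

Start at 8.
Its neighbours: 7.
Then their neighbours: 4, 5.
Then next layer: 0, 2, 3.
Then next layer: 1, 6.
Every vertex is now reached.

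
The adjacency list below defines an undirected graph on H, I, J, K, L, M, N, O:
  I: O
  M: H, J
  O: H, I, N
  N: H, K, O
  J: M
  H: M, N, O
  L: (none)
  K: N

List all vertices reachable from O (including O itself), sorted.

H, I, J, K, M, N, O

Start at O.
Its neighbours: H, I, N.
Then their neighbours: K, M.
Then next layer: J.
Nothing further is reachable.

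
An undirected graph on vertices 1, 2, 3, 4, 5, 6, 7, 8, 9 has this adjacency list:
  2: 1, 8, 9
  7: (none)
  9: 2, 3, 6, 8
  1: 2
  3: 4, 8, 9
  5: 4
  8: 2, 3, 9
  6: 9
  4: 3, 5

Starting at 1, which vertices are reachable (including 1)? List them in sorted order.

1, 2, 3, 4, 5, 6, 8, 9

Start at 1.
Its neighbours: 2.
Then their neighbours: 8, 9.
Then next layer: 3, 6.
Then next layer: 4.
Then next layer: 5.
Nothing further is reachable.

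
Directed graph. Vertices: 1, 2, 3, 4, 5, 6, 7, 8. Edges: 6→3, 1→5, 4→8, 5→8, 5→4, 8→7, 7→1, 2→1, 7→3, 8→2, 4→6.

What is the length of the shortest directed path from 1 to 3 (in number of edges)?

Distance 0: 1.
Distance 1: 5.
Distance 2: 4, 8.
Distance 3: 2, 6, 7.
Distance 4: 3 — contains 3.

4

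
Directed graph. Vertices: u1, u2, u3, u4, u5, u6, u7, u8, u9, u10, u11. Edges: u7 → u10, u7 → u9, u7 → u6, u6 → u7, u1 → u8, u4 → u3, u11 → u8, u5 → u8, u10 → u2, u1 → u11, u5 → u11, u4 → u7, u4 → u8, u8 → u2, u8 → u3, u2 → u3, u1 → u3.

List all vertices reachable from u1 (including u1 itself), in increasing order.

Start at u1.
Its neighbours: u3, u8, u11.
Then their neighbours: u2.
Nothing further is reachable.

u1, u2, u3, u8, u11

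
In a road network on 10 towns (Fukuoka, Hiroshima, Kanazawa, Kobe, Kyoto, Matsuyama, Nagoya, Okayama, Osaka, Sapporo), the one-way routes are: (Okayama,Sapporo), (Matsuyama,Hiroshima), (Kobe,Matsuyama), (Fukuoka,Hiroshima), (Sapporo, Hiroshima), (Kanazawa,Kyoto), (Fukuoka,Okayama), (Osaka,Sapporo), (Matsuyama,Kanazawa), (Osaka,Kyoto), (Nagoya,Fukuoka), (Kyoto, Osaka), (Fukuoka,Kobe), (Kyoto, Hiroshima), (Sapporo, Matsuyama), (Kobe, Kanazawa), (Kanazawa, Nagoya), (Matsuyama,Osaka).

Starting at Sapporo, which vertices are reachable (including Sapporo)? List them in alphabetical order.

Fukuoka, Hiroshima, Kanazawa, Kobe, Kyoto, Matsuyama, Nagoya, Okayama, Osaka, Sapporo

Start at Sapporo.
Its neighbours: Hiroshima, Matsuyama.
Then their neighbours: Kanazawa, Osaka.
Then next layer: Kyoto, Nagoya.
Then next layer: Fukuoka.
Then next layer: Kobe, Okayama.
Every vertex is now reached.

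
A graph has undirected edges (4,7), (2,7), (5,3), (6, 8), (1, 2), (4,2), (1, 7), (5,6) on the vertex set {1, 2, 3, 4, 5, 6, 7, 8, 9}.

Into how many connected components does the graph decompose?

3

From 1: component {1, 2, 4, 7}.
From 3: component {3, 5, 6, 8}.
From 9: component {9}.
That's 3 components.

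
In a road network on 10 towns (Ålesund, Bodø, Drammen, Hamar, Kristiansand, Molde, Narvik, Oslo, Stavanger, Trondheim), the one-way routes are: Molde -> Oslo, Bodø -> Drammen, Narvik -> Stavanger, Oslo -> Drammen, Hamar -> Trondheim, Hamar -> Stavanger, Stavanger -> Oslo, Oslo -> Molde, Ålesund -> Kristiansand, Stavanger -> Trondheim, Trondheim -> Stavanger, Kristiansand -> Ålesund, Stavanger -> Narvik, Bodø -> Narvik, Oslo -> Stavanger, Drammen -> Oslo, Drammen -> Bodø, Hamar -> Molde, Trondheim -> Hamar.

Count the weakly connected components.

2

From Ålesund: component {Ålesund, Kristiansand}.
From Bodø: component {Bodø, Drammen, Hamar, Molde, Narvik, Oslo, Stavanger, Trondheim}.
That's 2 components.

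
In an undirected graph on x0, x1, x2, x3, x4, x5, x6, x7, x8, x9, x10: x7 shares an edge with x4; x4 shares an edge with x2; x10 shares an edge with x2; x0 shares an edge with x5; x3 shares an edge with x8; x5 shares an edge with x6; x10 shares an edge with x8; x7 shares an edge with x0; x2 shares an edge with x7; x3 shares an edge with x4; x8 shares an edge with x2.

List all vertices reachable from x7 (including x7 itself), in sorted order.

Start at x7.
Its neighbours: x0, x2, x4.
Then their neighbours: x3, x5, x8, x10.
Then next layer: x6.
Nothing further is reachable.

x0, x2, x3, x4, x5, x6, x7, x8, x10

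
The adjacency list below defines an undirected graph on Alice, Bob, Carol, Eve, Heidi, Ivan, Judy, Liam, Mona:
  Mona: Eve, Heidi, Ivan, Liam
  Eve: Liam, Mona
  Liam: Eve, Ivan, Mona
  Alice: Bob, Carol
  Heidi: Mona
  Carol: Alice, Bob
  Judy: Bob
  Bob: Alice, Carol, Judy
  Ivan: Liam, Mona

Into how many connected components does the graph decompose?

From Alice: component {Alice, Bob, Carol, Judy}.
From Eve: component {Eve, Heidi, Ivan, Liam, Mona}.
That's 2 components.

2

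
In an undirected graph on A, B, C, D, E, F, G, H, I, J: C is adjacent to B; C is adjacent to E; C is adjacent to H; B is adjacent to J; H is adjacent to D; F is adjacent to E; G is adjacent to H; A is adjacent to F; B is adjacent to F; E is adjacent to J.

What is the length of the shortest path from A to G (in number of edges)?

Distance 0: A.
Distance 1: F.
Distance 2: B, E.
Distance 3: C, J.
Distance 4: H.
Distance 5: D, G — contains G.

5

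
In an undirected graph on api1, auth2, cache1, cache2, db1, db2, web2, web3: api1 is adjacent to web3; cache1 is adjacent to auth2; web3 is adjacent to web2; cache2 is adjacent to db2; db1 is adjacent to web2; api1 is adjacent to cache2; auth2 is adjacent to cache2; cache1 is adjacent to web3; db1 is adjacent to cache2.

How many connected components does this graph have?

1

From api1: component {api1, auth2, cache1, cache2, db1, db2, web2, web3}.
That's 1 component.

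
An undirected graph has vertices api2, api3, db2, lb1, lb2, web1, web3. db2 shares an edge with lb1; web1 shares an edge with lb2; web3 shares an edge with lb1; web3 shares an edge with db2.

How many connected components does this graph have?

From api2: component {api2}.
From api3: component {api3}.
From db2: component {db2, lb1, web3}.
From lb2: component {lb2, web1}.
That's 4 components.

4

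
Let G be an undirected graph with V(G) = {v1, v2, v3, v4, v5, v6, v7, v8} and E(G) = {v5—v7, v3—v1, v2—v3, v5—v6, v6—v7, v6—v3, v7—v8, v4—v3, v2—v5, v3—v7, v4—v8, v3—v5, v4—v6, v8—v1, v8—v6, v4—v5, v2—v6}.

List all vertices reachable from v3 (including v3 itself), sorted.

Start at v3.
Its neighbours: v1, v2, v4, v5, v6, v7.
Then their neighbours: v8.
Every vertex is now reached.

v1, v2, v3, v4, v5, v6, v7, v8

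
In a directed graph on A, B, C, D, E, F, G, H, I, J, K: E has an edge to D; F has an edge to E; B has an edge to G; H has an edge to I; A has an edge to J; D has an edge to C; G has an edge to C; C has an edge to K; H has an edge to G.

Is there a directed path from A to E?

Explore from A.
Distance 1: reach J.
The search from A is exhausted; no directed path reaches E.

No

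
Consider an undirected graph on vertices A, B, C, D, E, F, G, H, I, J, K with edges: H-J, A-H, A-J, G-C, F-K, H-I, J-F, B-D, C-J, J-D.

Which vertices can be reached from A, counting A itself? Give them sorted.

A, B, C, D, F, G, H, I, J, K

Start at A.
Its neighbours: H, J.
Then their neighbours: C, D, F, I.
Then next layer: B, G, K.
Nothing further is reachable.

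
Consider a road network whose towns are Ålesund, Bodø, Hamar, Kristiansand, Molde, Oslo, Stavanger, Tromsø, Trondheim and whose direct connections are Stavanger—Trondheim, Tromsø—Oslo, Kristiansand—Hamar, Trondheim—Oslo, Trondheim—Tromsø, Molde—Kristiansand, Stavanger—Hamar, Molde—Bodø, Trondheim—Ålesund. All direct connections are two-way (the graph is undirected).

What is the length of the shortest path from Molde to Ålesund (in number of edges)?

Distance 0: Molde.
Distance 1: Bodø, Kristiansand.
Distance 2: Hamar.
Distance 3: Stavanger.
Distance 4: Trondheim.
Distance 5: Ålesund, Oslo, Tromsø — contains Ålesund.

5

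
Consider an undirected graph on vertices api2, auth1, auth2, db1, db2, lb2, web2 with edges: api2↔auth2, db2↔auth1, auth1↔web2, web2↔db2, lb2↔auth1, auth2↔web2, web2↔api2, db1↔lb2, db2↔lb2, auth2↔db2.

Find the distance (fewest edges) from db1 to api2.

4

Distance 0: db1.
Distance 1: lb2.
Distance 2: auth1, db2.
Distance 3: auth2, web2.
Distance 4: api2 — contains api2.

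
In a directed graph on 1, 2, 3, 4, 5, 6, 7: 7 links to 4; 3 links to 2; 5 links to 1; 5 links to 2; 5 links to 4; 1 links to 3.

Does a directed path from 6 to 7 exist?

6 has no outgoing edges, so nothing is reachable from it.

No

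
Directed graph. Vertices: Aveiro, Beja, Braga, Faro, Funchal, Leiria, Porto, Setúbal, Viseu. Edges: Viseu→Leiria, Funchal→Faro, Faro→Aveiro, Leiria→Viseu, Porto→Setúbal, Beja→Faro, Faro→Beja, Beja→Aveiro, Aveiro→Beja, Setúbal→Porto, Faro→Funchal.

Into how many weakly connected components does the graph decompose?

4

From Aveiro: component {Aveiro, Beja, Faro, Funchal}.
From Braga: component {Braga}.
From Leiria: component {Leiria, Viseu}.
From Porto: component {Porto, Setúbal}.
That's 4 components.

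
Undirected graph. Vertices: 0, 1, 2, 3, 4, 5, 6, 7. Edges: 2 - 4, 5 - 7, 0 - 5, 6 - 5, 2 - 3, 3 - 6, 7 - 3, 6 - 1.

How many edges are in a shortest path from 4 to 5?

Distance 0: 4.
Distance 1: 2.
Distance 2: 3.
Distance 3: 6, 7.
Distance 4: 1, 5 — contains 5.

4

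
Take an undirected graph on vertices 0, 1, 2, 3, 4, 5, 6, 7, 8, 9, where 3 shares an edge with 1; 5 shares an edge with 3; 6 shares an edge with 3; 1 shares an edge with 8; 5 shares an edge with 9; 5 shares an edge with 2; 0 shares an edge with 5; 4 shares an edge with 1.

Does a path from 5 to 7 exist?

No

Explore from 5.
Distance 1: reach 0, 2, 3, 9.
Distance 2: reach 1, 6.
Distance 3: reach 4, 8.
The search is exhausted without reaching 7; it lies in a different component.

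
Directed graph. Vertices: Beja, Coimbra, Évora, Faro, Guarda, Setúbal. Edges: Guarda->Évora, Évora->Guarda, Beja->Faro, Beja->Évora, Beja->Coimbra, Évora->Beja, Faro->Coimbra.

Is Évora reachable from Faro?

No

Explore from Faro.
Distance 1: reach Coimbra.
The search from Faro is exhausted; no directed path reaches Évora.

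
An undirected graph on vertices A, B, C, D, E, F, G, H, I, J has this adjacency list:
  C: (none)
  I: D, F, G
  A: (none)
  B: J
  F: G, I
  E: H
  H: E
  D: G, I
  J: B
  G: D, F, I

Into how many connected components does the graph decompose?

5

From A: component {A}.
From B: component {B, J}.
From C: component {C}.
From D: component {D, F, G, I}.
From E: component {E, H}.
That's 5 components.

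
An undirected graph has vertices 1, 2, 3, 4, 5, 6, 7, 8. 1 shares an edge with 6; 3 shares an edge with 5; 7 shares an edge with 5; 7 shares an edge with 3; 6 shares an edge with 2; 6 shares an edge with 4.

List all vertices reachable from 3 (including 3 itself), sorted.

Start at 3.
Its neighbours: 5, 7.
Nothing further is reachable.

3, 5, 7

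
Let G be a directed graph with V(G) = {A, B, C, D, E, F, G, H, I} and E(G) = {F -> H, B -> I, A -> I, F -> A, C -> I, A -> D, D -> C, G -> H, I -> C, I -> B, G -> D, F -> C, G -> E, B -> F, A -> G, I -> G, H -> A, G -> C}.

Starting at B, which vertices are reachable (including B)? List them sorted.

Start at B.
Its neighbours: F, I.
Then their neighbours: A, C, G, H.
Then next layer: D, E.
Every vertex is now reached.

A, B, C, D, E, F, G, H, I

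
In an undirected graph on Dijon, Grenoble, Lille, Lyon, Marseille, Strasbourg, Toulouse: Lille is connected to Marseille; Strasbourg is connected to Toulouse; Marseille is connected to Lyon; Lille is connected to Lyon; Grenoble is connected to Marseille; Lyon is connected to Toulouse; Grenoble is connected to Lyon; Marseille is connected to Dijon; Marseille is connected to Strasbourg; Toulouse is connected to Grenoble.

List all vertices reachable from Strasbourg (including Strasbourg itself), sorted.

Dijon, Grenoble, Lille, Lyon, Marseille, Strasbourg, Toulouse

Start at Strasbourg.
Its neighbours: Marseille, Toulouse.
Then their neighbours: Dijon, Grenoble, Lille, Lyon.
Every vertex is now reached.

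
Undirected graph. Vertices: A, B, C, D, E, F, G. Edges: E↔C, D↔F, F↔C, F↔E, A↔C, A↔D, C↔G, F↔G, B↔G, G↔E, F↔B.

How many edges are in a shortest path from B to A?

Distance 0: B.
Distance 1: F, G.
Distance 2: C, D, E.
Distance 3: A — contains A.

3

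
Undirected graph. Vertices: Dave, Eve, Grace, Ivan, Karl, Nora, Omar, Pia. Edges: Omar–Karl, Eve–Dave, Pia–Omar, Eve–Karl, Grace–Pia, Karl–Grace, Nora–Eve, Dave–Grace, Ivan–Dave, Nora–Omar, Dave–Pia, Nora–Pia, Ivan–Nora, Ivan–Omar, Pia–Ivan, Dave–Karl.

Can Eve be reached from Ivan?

Yes

Explore from Ivan.
Distance 1: reach Dave, Nora, Omar, Pia.
Distance 2: reach Eve, Grace, Karl.
Found Eve.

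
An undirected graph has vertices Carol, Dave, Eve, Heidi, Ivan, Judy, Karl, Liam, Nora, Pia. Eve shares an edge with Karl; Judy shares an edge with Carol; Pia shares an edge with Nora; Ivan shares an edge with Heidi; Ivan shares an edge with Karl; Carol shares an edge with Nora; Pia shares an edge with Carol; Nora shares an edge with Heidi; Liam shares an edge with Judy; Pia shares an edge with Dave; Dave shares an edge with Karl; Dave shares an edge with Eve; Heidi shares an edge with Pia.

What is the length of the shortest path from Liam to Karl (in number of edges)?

5

Distance 0: Liam.
Distance 1: Judy.
Distance 2: Carol.
Distance 3: Nora, Pia.
Distance 4: Dave, Heidi.
Distance 5: Eve, Ivan, Karl — contains Karl.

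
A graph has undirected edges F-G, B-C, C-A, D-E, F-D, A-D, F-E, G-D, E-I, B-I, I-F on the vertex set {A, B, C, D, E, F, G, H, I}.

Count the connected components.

From A: component {A, B, C, D, E, F, G, I}.
From H: component {H}.
That's 2 components.

2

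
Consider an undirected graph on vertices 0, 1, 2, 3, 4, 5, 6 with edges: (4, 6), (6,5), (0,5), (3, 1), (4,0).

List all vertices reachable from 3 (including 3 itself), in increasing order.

1, 3

Start at 3.
Its neighbours: 1.
Nothing further is reachable.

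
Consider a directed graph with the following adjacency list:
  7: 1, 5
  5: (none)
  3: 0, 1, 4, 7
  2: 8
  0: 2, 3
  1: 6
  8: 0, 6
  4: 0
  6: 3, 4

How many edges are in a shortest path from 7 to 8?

6

Distance 0: 7.
Distance 1: 1, 5.
Distance 2: 6.
Distance 3: 3, 4.
Distance 4: 0.
Distance 5: 2.
Distance 6: 8 — contains 8.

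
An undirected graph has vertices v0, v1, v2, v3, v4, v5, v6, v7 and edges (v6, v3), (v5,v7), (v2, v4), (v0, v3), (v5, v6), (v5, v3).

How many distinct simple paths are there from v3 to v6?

2

v3–v5–v6
v3–v6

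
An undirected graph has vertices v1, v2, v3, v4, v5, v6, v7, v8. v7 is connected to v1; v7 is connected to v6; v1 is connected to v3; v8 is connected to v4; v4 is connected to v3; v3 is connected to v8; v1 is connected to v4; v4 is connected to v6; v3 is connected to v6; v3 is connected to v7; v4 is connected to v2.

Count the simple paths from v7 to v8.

v7–v1–v3–v4–v8
v7–v1–v3–v6–v4–v8
v7–v1–v3–v8
v7–v1–v4–v3–v8
v7–v1–v4–v6–v3–v8
v7–v1–v4–v8
v7–v3–v1–v4–v8
v7–v3–v4–v8
... and 8 more.

16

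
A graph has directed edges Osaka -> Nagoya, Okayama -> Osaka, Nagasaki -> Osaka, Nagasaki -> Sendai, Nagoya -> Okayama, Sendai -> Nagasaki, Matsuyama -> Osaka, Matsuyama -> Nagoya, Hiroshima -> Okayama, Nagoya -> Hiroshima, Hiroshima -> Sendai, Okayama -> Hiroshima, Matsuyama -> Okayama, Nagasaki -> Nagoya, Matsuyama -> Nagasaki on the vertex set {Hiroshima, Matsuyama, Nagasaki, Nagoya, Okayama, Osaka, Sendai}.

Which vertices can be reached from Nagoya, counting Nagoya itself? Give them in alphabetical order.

Start at Nagoya.
Its neighbours: Hiroshima, Okayama.
Then their neighbours: Osaka, Sendai.
Then next layer: Nagasaki.
Nothing further is reachable.

Hiroshima, Nagasaki, Nagoya, Okayama, Osaka, Sendai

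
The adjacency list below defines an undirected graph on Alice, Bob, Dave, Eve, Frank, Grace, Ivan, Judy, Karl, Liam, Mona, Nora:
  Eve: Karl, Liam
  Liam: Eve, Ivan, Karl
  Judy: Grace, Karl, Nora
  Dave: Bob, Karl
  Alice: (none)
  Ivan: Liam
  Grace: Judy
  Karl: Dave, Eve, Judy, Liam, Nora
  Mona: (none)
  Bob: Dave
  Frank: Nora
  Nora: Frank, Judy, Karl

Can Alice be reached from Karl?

Explore from Karl.
Distance 1: reach Dave, Eve, Judy, Liam, Nora.
Distance 2: reach Bob, Frank, Grace, Ivan.
The search is exhausted without reaching Alice; it lies in a different component.

No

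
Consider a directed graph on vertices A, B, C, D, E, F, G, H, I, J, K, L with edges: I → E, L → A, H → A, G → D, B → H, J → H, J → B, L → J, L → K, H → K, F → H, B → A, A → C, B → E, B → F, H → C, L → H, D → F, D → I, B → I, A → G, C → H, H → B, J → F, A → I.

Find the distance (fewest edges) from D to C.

3

Distance 0: D.
Distance 1: F, I.
Distance 2: E, H.
Distance 3: A, B, C, K — contains C.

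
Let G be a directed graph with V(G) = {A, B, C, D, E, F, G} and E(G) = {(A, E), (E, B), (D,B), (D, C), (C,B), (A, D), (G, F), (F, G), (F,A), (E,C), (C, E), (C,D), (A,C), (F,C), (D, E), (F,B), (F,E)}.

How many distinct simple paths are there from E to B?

3

E→B
E→C→B
E→C→D→B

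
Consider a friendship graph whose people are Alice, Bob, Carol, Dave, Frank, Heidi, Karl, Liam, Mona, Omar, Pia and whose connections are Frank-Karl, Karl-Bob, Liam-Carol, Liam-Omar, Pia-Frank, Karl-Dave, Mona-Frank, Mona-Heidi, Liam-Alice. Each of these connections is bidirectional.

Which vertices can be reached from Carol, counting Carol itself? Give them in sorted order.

Start at Carol.
Its neighbours: Liam.
Then their neighbours: Alice, Omar.
Nothing further is reachable.

Alice, Carol, Liam, Omar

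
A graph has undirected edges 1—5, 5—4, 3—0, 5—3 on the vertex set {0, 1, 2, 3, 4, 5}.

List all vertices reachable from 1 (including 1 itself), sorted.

0, 1, 3, 4, 5

Start at 1.
Its neighbours: 5.
Then their neighbours: 3, 4.
Then next layer: 0.
Nothing further is reachable.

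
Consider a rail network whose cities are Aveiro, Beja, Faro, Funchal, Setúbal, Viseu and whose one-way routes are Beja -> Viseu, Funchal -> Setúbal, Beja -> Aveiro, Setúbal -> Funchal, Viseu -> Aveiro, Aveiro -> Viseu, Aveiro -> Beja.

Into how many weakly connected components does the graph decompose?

From Aveiro: component {Aveiro, Beja, Viseu}.
From Faro: component {Faro}.
From Funchal: component {Funchal, Setúbal}.
That's 3 components.

3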